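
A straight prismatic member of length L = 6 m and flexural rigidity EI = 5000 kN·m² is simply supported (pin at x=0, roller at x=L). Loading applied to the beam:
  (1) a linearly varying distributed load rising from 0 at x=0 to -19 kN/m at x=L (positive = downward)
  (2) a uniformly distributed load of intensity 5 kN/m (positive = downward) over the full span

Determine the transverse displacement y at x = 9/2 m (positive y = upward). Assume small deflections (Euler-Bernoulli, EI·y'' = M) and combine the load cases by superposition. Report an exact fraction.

y(9/2) = 30267/2560000 m

Load 1 — triangular load w₀=-19 kN/m (0→w₀ over full span):
  y_1 = -w₀x(7L⁴-10L²x²+3x⁴)/(360LEI) = -(-19)·(9/2)·(7·6⁴-10·6²·(9/2)²+3·(9/2)⁴)/(360·6·5000) = 61047/2560000 m
Load 2 — uniform load w=5 kN/m over full span:
  y_2 = -wx(L³-2Lx²+x³)/(24EI) = -5·(9/2)·(6³-2·6·(9/2)²+(9/2)³)/(24·5000) = -1539/128000 m
Superposition: y = Σ y_i = 30267/2560000 m ≈ 0.011823 m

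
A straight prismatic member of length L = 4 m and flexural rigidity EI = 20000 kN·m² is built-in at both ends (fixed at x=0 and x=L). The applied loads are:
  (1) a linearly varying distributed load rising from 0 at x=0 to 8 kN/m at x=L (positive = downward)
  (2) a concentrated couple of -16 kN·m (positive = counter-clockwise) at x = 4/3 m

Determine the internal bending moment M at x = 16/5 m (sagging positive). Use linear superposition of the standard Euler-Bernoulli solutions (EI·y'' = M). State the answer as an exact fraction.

M(16/5) = -112/125 kN·m

Load 1 — triangular load w₀=8 kN/m (0→w₀ over full span):
  M_1 = 3w₀Lx/20 - w₀L²/30 - w₀x³/(6L) = 3·8·4·(16/5)/20 - 8·4²/30 - 8·(16/5)³/(6·4) = 64/375 kN·m
Load 2 — applied couple M₀=-16 kN·m at a=4/3 m (b=L-a=8/3):
  M_2 = R_Ax - M_A - M₀  [x>a] with R_A=-16/3, M_A=0 = (-16/3)·(16/5) - 0 - (-16) = -16/15 kN·m
Superposition: M = Σ M_i = -112/125 kN·m ≈ -0.896000 kN·m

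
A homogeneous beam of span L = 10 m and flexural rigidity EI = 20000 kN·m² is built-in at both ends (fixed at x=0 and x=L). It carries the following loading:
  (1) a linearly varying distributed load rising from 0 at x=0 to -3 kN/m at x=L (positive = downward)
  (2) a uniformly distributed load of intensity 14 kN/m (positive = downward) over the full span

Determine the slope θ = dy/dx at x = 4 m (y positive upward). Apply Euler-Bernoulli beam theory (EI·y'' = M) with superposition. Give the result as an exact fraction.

θ(4) = -61/25000 rad

Load 1 — triangular load w₀=-3 kN/m (0→w₀ over full span):
  θ_1 = -w₀(2x(L-x)(L-2x)(x+2L)+x²(L-x)²)/(120LEI) = -(-3)·(2·4·(10-4)·(10-2·4)·(4+2·10)+4²·(10-4)²)/(120·10·20000) = 9/25000 rad
Load 2 — uniform load w=14 kN/m over full span:
  θ_2 = -wx(L-x)(L-2x)/(12EI) = -14·4·(10-4)·(10-2·4)/(12·20000) = -7/2500 rad
Superposition: θ = Σ θ_i = -61/25000 rad ≈ -0.002440 rad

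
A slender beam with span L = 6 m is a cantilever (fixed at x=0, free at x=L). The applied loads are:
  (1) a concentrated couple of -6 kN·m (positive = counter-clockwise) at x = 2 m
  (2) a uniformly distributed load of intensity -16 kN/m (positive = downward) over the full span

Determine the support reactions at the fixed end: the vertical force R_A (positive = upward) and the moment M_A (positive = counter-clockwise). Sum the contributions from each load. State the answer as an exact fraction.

R_A = -96 kN, M_A = -282 kN·m

Load 1 — applied couple M₀=-6 kN·m at a=2 m (b=L-a=4):
  R_A = 0 kN
  M_A = -M₀ = -(-6) = 6 kN·m
Load 2 — uniform load w=-16 kN/m over full span:
  R_A = wL = (-16)·6 = -96 kN
  M_A = wL²/2 = (-16)·6²/2 = -288 kN·m
Superposition: R_A = -96 kN, M_A = -282 kN·m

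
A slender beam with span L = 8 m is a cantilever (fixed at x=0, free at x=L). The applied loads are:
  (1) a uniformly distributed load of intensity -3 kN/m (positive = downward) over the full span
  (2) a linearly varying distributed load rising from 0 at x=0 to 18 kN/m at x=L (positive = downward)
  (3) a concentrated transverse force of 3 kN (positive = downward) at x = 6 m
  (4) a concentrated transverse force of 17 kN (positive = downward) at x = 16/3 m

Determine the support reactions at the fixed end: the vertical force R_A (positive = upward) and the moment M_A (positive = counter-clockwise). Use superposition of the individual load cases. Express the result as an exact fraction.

R_A = 68 kN, M_A = 1190/3 kN·m

Load 1 — uniform load w=-3 kN/m over full span:
  R_A = wL = (-3)·8 = -24 kN
  M_A = wL²/2 = (-3)·8²/2 = -96 kN·m
Load 2 — triangular load w₀=18 kN/m (0→w₀ over full span):
  R_A = w₀L/2 = 18·8/2 = 72 kN
  M_A = w₀L²/3 = 18·8²/3 = 384 kN·m
Load 3 — point force P=3 kN at a=6 m (b=L-a=2):
  R_A = P = 3 kN
  M_A = Pa = 3·6 = 18 kN·m
Load 4 — point force P=17 kN at a=16/3 m (b=L-a=8/3):
  R_A = P = 17 kN
  M_A = Pa = 17·(16/3) = 272/3 kN·m
Superposition: R_A = 68 kN, M_A = 1190/3 kN·m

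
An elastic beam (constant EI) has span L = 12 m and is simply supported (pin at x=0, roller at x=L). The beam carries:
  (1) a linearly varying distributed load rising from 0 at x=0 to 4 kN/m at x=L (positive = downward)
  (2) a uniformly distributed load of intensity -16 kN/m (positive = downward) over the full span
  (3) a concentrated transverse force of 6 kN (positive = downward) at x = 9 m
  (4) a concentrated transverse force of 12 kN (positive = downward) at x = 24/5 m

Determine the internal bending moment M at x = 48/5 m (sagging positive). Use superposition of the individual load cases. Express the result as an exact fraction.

Load 1 — triangular load w₀=4 kN/m (0→w₀ over full span):
  M_1 = w₀Lx/6 - w₀x³/(6L) = 4·12·(48/5)/6 - 4·(48/5)³/(6·12) = 3456/125 kN·m
Load 2 — uniform load w=-16 kN/m over full span:
  M_2 = wx(L-x)/2 = (-16)·(48/5)·(12-(48/5))/2 = -4608/25 kN·m
Load 3 — point force P=6 kN at a=9 m (b=L-a=3):
  M_3 = Pa(L-x)/L  [x>a] = 6·9·(12-(48/5))/12 = 54/5 kN·m
Load 4 — point force P=12 kN at a=24/5 m (b=L-a=36/5):
  M_4 = Pa(L-x)/L  [x>a] = 12·(24/5)·(12-(48/5))/12 = 288/25 kN·m
Superposition: M = Σ M_i = -16794/125 kN·m ≈ -134.352000 kN·m

M(48/5) = -16794/125 kN·m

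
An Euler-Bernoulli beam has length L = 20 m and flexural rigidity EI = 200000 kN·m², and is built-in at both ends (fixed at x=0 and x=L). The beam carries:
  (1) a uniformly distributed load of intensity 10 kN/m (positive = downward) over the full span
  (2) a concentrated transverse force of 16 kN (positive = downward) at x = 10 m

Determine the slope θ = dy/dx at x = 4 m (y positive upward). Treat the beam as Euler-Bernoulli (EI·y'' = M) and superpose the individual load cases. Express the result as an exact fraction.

Load 1 — uniform load w=10 kN/m over full span:
  θ_1 = -wx(L-x)(L-2x)/(12EI) = -10·4·(20-4)·(20-2·4)/(12·200000) = -2/625 rad
Load 2 — point force P=16 kN at a=10 m (b=L-a=10):
  θ_2 = -Pb²x(2aL-(3a+b)x)/(2L³EI)  [x≤a] = -16·10²·4·(2·10·20-(3·10+10)·4)/(2·20³·200000) = -3/6250 rad
Superposition: θ = Σ θ_i = -23/6250 rad ≈ -0.003680 rad

θ(4) = -23/6250 rad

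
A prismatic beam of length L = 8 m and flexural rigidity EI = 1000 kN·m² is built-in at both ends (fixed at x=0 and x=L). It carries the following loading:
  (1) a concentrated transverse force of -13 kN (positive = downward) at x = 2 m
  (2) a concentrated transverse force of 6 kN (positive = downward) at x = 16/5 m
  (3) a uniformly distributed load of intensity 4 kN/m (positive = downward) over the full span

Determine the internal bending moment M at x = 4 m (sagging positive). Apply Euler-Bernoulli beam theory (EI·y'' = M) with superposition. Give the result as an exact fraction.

M(4) = 3377/300 kN·m

Load 1 — point force P=-13 kN at a=2 m (b=L-a=6):
  M_1 = Pa²(a+3b)(L-x)/L³ - Pa²b/L²  [x>a] = (-13)·2²·(2+3·6)·(8-4)/8³ - (-13)·2²·6/8² = -13/4 kN·m
Load 2 — point force P=6 kN at a=16/5 m (b=L-a=24/5):
  M_2 = Pa²(a+3b)(L-x)/L³ - Pa²b/L²  [x>a] = 6·(16/5)²·((16/5)+3·(24/5))·(8-4)/8³ - 6·(16/5)²·(24/5)/8² = 96/25 kN·m
Load 3 — uniform load w=4 kN/m over full span:
  M_3 = wLx/2 - wL²/12 - wx²/2 = 4·8·4/2 - 4·8²/12 - 4·4²/2 = 32/3 kN·m
Superposition: M = Σ M_i = 3377/300 kN·m ≈ 11.256667 kN·m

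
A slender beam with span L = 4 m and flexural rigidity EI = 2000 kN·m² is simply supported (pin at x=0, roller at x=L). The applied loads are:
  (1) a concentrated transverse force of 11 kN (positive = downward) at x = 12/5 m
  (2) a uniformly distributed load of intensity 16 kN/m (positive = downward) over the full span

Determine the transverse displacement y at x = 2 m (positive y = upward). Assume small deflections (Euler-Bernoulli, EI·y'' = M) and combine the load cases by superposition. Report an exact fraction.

Load 1 — point force P=11 kN at a=12/5 m (b=L-a=8/5):
  y_1 = -Pbx(L²-b²-x²)/(6LEI)  [x≤a] = -11·(8/5)·2·(4²-(8/5)²-2²)/(6·4·2000) = -649/93750 m
Load 2 — uniform load w=16 kN/m over full span:
  y_2 = -wx(L³-2Lx²+x³)/(24EI) = -16·2·(4³-2·4·2²+2³)/(24·2000) = -2/75 m
Superposition: y = Σ y_i = -3149/93750 m ≈ -0.033589 m

y(2) = -3149/93750 m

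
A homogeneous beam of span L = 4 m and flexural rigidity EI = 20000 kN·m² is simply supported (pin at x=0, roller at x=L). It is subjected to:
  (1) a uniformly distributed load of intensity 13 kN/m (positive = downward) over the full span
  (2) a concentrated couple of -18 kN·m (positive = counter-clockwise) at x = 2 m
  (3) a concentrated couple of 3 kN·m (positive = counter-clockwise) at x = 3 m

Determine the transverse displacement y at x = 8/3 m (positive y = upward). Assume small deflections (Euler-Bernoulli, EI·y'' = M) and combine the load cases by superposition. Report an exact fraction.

y(8/3) = -10169/4860000 m

Load 1 — uniform load w=13 kN/m over full span:
  y_1 = -wx(L³-2Lx²+x³)/(24EI) = -13·(8/3)·(4³-2·4·(8/3)²+(8/3)³)/(24·20000) = -286/151875 m
Load 2 — applied couple M₀=-18 kN·m at a=2 m (b=L-a=2):
  y_2 = (M₀x³/(6L)-M₀(x-a)²/2+C₁x)/EI  [x>a] with C₁=M₀(3b²-L²)/(6L)=3 = ((-18)·(8/3)³/(6·4)-(-18)·((8/3)-2)²/2+3·(8/3))/20000 = -1/9000 m
Load 3 — applied couple M₀=3 kN·m at a=3 m (b=L-a=1):
  y_3 = (M₀x³/(6L)+C₁x)/EI  [x≤a] with C₁=M₀(3b²-L²)/(6L)=-13/8 = (3·(8/3)³/(6·4)+(-13/8)·(8/3))/20000 = -53/540000 m
Superposition: y = Σ y_i = -10169/4860000 m ≈ -0.002092 m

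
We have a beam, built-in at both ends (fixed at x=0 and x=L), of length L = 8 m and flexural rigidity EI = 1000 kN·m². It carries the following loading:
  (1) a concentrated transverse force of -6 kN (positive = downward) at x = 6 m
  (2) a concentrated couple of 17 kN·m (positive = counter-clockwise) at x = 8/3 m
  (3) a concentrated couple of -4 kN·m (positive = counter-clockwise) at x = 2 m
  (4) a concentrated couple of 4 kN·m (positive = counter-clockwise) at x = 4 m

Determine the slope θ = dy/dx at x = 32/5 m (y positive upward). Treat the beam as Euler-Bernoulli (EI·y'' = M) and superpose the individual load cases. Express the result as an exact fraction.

Load 1 — point force P=-6 kN at a=6 m (b=L-a=2):
  θ_1 = Pa²(L-x)(2bL-(3b+a)(L-x))/(2L³EI)  [x>a] = (-6)·6²·(8-(32/5))·(2·2·8-(3·2+6)·(8-(32/5)))/(2·8³·1000) = -27/6250 rad
Load 2 — applied couple M₀=17 kN·m at a=8/3 m (b=L-a=16/3):
  θ_2 = (R_Ax²/2 - M_Ax - M₀(x-a))/EI  [x>a] with R_A=17/6, M_A=0 = ((17/6)·(32/5)²/2 - 0·(32/5) - 17·((32/5)-(8/3)))/1000 = -17/3125 rad
Load 3 — applied couple M₀=-4 kN·m at a=2 m (b=L-a=6):
  θ_3 = (R_Ax²/2 - M_Ax - M₀(x-a))/EI  [x>a] with R_A=-9/16, M_A=3/4 = ((-9/16)·(32/5)²/2 - (3/4)·(32/5) - (-4)·((32/5)-2))/1000 = 4/3125 rad
Load 4 — applied couple M₀=4 kN·m at a=4 m (b=L-a=4):
  θ_4 = (R_Ax²/2 - M_Ax - M₀(x-a))/EI  [x>a] with R_A=3/4, M_A=1 = ((3/4)·(32/5)²/2 - 1·(32/5) - 4·((32/5)-4))/1000 = -2/3125 rad
Superposition: θ = Σ θ_i = -57/6250 rad ≈ -0.009120 rad

θ(32/5) = -57/6250 rad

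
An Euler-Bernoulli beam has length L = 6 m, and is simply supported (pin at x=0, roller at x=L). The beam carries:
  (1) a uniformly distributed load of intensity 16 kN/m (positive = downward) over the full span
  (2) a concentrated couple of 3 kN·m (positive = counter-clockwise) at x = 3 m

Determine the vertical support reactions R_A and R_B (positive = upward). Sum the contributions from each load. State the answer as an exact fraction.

Load 1 — uniform load w=16 kN/m over full span:
  R_A = wL/2 = 16·6/2 = 48 kN
  R_B = wL/2 = 16·6/2 = 48 kN
Load 2 — applied couple M₀=3 kN·m at a=3 m (b=L-a=3):
  R_A = M₀/L = 3/6 = 1/2 kN
  R_B = -M₀/L = -3/6 = -1/2 kN
Superposition: R_A = 97/2 kN, R_B = 95/2 kN

R_A = 97/2 kN, R_B = 95/2 kN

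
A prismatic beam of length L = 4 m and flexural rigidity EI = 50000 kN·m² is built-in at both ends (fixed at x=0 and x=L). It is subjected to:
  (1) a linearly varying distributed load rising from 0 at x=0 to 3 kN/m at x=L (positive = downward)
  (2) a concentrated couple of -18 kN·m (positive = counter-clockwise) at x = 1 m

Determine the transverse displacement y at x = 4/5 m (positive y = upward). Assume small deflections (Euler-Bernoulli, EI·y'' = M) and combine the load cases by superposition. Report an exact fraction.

Load 1 — triangular load w₀=3 kN/m (0→w₀ over full span):
  y_1 = -w₀x²(L-x)²(x+2L)/(120LEI) = -3·(4/5)²·(4-(4/5))²·((4/5)+2·4)/(120·4·50000) = -352/48828125 m
Load 2 — applied couple M₀=-18 kN·m at a=1 m (b=L-a=3):
  y_2 = (R_Ax³/6 - M_Ax²/2)/EI  [x≤a] with R_A=-81/16, M_A=27/8 = ((-81/16)·(4/5)³/6 - (27/8)·(4/5)²/2)/50000 = -189/6250000 m
Superposition: y = Σ y_i = -29257/781250000 m ≈ -0.000037 m

y(4/5) = -29257/781250000 m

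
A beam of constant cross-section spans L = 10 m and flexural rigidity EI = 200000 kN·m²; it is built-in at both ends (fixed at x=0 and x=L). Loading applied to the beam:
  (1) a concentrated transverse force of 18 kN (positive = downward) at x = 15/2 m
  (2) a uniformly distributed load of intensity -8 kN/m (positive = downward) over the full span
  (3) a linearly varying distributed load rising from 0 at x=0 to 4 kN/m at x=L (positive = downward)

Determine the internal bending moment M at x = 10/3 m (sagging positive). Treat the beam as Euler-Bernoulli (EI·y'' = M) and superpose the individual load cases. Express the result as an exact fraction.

Load 1 — point force P=18 kN at a=15/2 m (b=L-a=5/2):
  M_1 = Pb²(3a+b)x/L³ - Pab²/L²  [x≤a] = 18·(5/2)²·(3·(15/2)+(5/2))·(10/3)/10³ - 18·(15/2)·(5/2)²/10² = 15/16 kN·m
Load 2 — uniform load w=-8 kN/m over full span:
  M_2 = wLx/2 - wL²/12 - wx²/2 = (-8)·10·(10/3)/2 - (-8)·10²/12 - (-8)·(10/3)²/2 = -200/9 kN·m
Load 3 — triangular load w₀=4 kN/m (0→w₀ over full span):
  M_3 = 3w₀Lx/20 - w₀L²/30 - w₀x³/(6L) = 3·4·10·(10/3)/20 - 4·10²/30 - 4·(10/3)³/(6·10) = 340/81 kN·m
Superposition: M = Σ M_i = -22145/1296 kN·m ≈ -17.087191 kN·m

M(10/3) = -22145/1296 kN·m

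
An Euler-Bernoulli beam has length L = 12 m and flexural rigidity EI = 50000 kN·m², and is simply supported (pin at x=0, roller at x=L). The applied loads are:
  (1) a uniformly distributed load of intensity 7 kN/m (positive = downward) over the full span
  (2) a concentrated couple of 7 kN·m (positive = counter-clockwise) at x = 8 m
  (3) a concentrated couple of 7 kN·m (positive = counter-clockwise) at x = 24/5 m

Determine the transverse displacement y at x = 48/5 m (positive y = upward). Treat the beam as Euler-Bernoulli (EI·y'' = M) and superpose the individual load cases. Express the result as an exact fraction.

y(48/5) = -43708/1953125 m

Load 1 — uniform load w=7 kN/m over full span:
  y_1 = -wx(L³-2Lx²+x³)/(24EI) = -7·(48/5)·(12³-2·12·(48/5)²+(48/5)³)/(24·50000) = -43848/1953125 m
Load 2 — applied couple M₀=7 kN·m at a=8 m (b=L-a=4):
  y_2 = (M₀x³/(6L)-M₀(x-a)²/2+C₁x)/EI  [x>a] with C₁=M₀(3b²-L²)/(6L)=-28/3 = (7·(48/5)³/(6·12)-7·((48/5)-8)²/2+(-28/3)·(48/5))/50000 = -98/390625 m
Load 3 — applied couple M₀=7 kN·m at a=24/5 m (b=L-a=36/5):
  y_3 = (M₀x³/(6L)-M₀(x-a)²/2+C₁x)/EI  [x>a] with C₁=M₀(3b²-L²)/(6L)=28/25 = (7·(48/5)³/(6·12)-7·((48/5)-(24/5))²/2+(28/25)·(48/5))/50000 = 126/390625 m
Superposition: y = Σ y_i = -43708/1953125 m ≈ -0.022378 m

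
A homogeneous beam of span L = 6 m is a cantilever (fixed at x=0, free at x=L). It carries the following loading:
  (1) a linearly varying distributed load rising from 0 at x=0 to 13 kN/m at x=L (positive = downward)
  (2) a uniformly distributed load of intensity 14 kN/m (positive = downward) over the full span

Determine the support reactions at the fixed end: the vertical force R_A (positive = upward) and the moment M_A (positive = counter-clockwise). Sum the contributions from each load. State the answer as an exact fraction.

R_A = 123 kN, M_A = 408 kN·m

Load 1 — triangular load w₀=13 kN/m (0→w₀ over full span):
  R_A = w₀L/2 = 13·6/2 = 39 kN
  M_A = w₀L²/3 = 13·6²/3 = 156 kN·m
Load 2 — uniform load w=14 kN/m over full span:
  R_A = wL = 14·6 = 84 kN
  M_A = wL²/2 = 14·6²/2 = 252 kN·m
Superposition: R_A = 123 kN, M_A = 408 kN·m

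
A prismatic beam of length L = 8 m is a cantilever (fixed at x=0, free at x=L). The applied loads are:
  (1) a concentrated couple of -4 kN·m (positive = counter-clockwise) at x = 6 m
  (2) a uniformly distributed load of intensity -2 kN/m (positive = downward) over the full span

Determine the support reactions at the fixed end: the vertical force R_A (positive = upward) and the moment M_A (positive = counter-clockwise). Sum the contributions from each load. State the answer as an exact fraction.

R_A = -16 kN, M_A = -60 kN·m

Load 1 — applied couple M₀=-4 kN·m at a=6 m (b=L-a=2):
  R_A = 0 kN
  M_A = -M₀ = -(-4) = 4 kN·m
Load 2 — uniform load w=-2 kN/m over full span:
  R_A = wL = (-2)·8 = -16 kN
  M_A = wL²/2 = (-2)·8²/2 = -64 kN·m
Superposition: R_A = -16 kN, M_A = -60 kN·m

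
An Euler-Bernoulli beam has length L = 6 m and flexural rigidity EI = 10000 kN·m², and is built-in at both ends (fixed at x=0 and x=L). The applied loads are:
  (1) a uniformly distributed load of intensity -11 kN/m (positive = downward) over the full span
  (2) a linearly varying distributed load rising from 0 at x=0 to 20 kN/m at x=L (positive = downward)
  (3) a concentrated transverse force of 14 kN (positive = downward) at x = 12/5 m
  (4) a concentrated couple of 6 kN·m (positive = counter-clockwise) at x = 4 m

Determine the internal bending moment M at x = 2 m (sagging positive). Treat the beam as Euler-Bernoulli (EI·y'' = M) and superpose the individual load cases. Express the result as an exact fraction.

M(2) = 3679/1125 kN·m

Load 1 — uniform load w=-11 kN/m over full span:
  M_1 = wLx/2 - wL²/12 - wx²/2 = (-11)·6·2/2 - (-11)·6²/12 - (-11)·2²/2 = -11 kN·m
Load 2 — triangular load w₀=20 kN/m (0→w₀ over full span):
  M_2 = 3w₀Lx/20 - w₀L²/30 - w₀x³/(6L) = 3·20·6·2/20 - 20·6²/30 - 20·2³/(6·6) = 68/9 kN·m
Load 3 — point force P=14 kN at a=12/5 m (b=L-a=18/5):
  M_3 = Pb²(3a+b)x/L³ - Pab²/L²  [x≤a] = 14·(18/5)²·(3·(12/5)+(18/5))·2/6³ - 14·(12/5)·(18/5)²/6² = 756/125 kN·m
Load 4 — applied couple M₀=6 kN·m at a=4 m (b=L-a=2):
  M_4 = R_Ax - M_A  [x≤a] with R_A=4/3, M_A=2 = (4/3)·2 - 2 = 2/3 kN·m
Superposition: M = Σ M_i = 3679/1125 kN·m ≈ 3.270222 kN·m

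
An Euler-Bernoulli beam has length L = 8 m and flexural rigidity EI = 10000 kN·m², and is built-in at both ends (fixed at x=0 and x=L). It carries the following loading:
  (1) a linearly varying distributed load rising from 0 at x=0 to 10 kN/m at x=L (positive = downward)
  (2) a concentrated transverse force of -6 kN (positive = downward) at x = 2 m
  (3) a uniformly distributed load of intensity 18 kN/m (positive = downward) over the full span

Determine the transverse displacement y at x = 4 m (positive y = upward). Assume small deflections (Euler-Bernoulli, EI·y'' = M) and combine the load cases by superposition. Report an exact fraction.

Load 1 — triangular load w₀=10 kN/m (0→w₀ over full span):
  y_1 = -w₀x²(L-x)²(x+2L)/(120LEI) = -10·4²·(8-4)²·(4+2·8)/(120·8·10000) = -2/375 m
Load 2 — point force P=-6 kN at a=2 m (b=L-a=6):
  y_2 = -Pa²(L-x)²(3bL-(3b+a)(L-x))/(6L³EI)  [x>a] = -(-6)·2²·(8-4)²·(3·6·8-(3·6+2)·(8-4))/(6·8³·10000) = 1/1250 m
Load 3 — uniform load w=18 kN/m over full span:
  y_3 = -wx²(L-x)²/(24EI) = -18·4²·(8-4)²/(24·10000) = -12/625 m
Superposition: y = Σ y_i = -89/3750 m ≈ -0.023733 m

y(4) = -89/3750 m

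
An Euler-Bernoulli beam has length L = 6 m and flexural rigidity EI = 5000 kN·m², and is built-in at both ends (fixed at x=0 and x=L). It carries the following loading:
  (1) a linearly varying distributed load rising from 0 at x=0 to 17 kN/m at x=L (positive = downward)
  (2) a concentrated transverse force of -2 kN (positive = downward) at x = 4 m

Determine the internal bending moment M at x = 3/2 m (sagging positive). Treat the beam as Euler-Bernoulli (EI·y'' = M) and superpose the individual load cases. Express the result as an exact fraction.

Load 1 — triangular load w₀=17 kN/m (0→w₀ over full span):
  M_1 = 3w₀Lx/20 - w₀L²/30 - w₀x³/(6L) = 3·17·6·(3/2)/20 - 17·6²/30 - 17·(3/2)³/(6·6) = 153/160 kN·m
Load 2 — point force P=-2 kN at a=4 m (b=L-a=2):
  M_2 = Pb²(3a+b)x/L³ - Pab²/L²  [x≤a] = (-2)·2²·(3·4+2)·(3/2)/6³ - (-2)·4·2²/6² = 1/9 kN·m
Superposition: M = Σ M_i = 1537/1440 kN·m ≈ 1.067361 kN·m

M(3/2) = 1537/1440 kN·m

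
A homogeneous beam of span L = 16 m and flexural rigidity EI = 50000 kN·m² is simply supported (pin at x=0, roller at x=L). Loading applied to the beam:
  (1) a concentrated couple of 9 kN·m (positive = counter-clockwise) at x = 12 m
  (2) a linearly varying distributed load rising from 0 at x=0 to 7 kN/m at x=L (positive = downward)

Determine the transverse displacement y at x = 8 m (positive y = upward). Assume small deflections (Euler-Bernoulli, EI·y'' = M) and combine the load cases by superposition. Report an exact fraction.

Load 1 — applied couple M₀=9 kN·m at a=12 m (b=L-a=4):
  y_1 = (M₀x³/(6L)+C₁x)/EI  [x≤a] with C₁=M₀(3b²-L²)/(6L)=-39/2 = (9·8³/(6·16)+(-39/2)·8)/50000 = -27/12500 m
Load 2 — triangular load w₀=7 kN/m (0→w₀ over full span):
  y_2 = -w₀x(7L⁴-10L²x²+3x⁴)/(360LEI) = -7·8·(7·16⁴-10·16²·8²+3·8⁴)/(360·16·50000) = -112/1875 m
Superposition: y = Σ y_i = -2321/37500 m ≈ -0.061893 m

y(8) = -2321/37500 m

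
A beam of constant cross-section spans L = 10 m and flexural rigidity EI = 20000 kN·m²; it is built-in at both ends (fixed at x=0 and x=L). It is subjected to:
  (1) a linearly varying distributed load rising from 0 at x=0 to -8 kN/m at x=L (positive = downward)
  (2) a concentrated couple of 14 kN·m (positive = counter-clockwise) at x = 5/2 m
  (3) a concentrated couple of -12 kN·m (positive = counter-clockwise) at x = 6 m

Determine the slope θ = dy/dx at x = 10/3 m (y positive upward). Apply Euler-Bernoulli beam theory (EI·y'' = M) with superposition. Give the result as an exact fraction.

Load 1 — triangular load w₀=-8 kN/m (0→w₀ over full span):
  θ_1 = -w₀(2x(L-x)(L-2x)(x+2L)+x²(L-x)²)/(120LEI) = -(-8)·(2·(10/3)·(10-(10/3))·(10-2·(10/3))·((10/3)+2·10)+(10/3)²·(10-(10/3))²)/(120·10·20000) = 8/6075 rad
Load 2 — applied couple M₀=14 kN·m at a=5/2 m (b=L-a=15/2):
  θ_2 = (R_Ax²/2 - M_Ax - M₀(x-a))/EI  [x>a] with R_A=63/40, M_A=-21/8 = ((63/40)·(10/3)²/2 - (-21/8)·(10/3) - 14·((10/3)-(5/2)))/20000 = 7/24000 rad
Load 3 — applied couple M₀=-12 kN·m at a=6 m (b=L-a=4):
  θ_3 = (R_Ax²/2 - M_Ax)/EI  [x≤a] with R_A=-216/125, M_A=-96/25 = ((-216/125)·(10/3)²/2 - (-96/25)·(10/3))/20000 = 1/6250 rad
Superposition: θ = Σ θ_i = 85951/48600000 rad ≈ 0.001769 rad

θ(10/3) = 85951/48600000 rad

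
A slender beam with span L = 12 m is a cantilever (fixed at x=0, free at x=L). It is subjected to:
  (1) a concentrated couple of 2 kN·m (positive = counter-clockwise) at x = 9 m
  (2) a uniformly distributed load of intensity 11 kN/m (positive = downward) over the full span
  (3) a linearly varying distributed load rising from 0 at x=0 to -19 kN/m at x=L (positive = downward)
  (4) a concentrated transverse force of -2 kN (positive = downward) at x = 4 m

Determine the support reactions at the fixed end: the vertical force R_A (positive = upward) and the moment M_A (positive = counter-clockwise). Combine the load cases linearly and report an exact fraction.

R_A = 16 kN, M_A = -130 kN·m

Load 1 — applied couple M₀=2 kN·m at a=9 m (b=L-a=3):
  R_A = 0 kN
  M_A = -M₀ = -2 kN·m
Load 2 — uniform load w=11 kN/m over full span:
  R_A = wL = 11·12 = 132 kN
  M_A = wL²/2 = 11·12²/2 = 792 kN·m
Load 3 — triangular load w₀=-19 kN/m (0→w₀ over full span):
  R_A = w₀L/2 = (-19)·12/2 = -114 kN
  M_A = w₀L²/3 = (-19)·12²/3 = -912 kN·m
Load 4 — point force P=-2 kN at a=4 m (b=L-a=8):
  R_A = P = (-2) = -2 kN
  M_A = Pa = (-2)·4 = -8 kN·m
Superposition: R_A = 16 kN, M_A = -130 kN·m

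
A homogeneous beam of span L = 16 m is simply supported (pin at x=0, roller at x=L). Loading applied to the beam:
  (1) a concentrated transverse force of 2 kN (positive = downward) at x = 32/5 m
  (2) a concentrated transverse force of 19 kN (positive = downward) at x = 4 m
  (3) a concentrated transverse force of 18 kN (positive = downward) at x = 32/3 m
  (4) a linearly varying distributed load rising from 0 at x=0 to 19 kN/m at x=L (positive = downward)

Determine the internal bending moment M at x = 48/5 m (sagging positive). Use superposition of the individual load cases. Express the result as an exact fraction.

M(48/5) = 50552/125 kN·m

Load 1 — point force P=2 kN at a=32/5 m (b=L-a=48/5):
  M_1 = Pa(L-x)/L  [x>a] = 2·(32/5)·(16-(48/5))/16 = 128/25 kN·m
Load 2 — point force P=19 kN at a=4 m (b=L-a=12):
  M_2 = Pa(L-x)/L  [x>a] = 19·4·(16-(48/5))/16 = 152/5 kN·m
Load 3 — point force P=18 kN at a=32/3 m (b=L-a=16/3):
  M_3 = Pbx/L  [x≤a] = 18·(16/3)·(48/5)/16 = 288/5 kN·m
Load 4 — triangular load w₀=19 kN/m (0→w₀ over full span):
  M_4 = w₀Lx/6 - w₀x³/(6L) = 19·16·(48/5)/6 - 19·(48/5)³/(6·16) = 38912/125 kN·m
Superposition: M = Σ M_i = 50552/125 kN·m ≈ 404.416000 kN·m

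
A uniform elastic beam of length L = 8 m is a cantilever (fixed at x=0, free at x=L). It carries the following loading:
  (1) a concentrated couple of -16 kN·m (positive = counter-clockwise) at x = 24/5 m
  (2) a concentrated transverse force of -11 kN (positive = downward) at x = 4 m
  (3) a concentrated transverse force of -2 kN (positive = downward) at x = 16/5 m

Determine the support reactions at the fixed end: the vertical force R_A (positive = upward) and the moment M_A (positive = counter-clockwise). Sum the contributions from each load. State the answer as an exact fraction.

R_A = -13 kN, M_A = -172/5 kN·m

Load 1 — applied couple M₀=-16 kN·m at a=24/5 m (b=L-a=16/5):
  R_A = 0 kN
  M_A = -M₀ = -(-16) = 16 kN·m
Load 2 — point force P=-11 kN at a=4 m (b=L-a=4):
  R_A = P = (-11) = -11 kN
  M_A = Pa = (-11)·4 = -44 kN·m
Load 3 — point force P=-2 kN at a=16/5 m (b=L-a=24/5):
  R_A = P = (-2) = -2 kN
  M_A = Pa = (-2)·(16/5) = -32/5 kN·m
Superposition: R_A = -13 kN, M_A = -172/5 kN·m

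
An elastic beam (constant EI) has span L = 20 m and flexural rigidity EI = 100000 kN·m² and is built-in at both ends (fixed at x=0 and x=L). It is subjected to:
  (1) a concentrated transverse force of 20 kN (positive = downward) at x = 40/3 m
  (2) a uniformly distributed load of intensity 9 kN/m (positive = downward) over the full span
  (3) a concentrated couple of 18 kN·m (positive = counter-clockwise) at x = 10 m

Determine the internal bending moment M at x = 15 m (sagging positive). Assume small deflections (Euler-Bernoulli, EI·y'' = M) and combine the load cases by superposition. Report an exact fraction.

M(15) = 5407/108 kN·m

Load 1 — point force P=20 kN at a=40/3 m (b=L-a=20/3):
  M_1 = Pa²(a+3b)(L-x)/L³ - Pa²b/L²  [x>a] = 20·(40/3)²·((40/3)+3·(20/3))·(20-15)/20³ - 20·(40/3)²·(20/3)/20² = 400/27 kN·m
Load 2 — uniform load w=9 kN/m over full span:
  M_2 = wLx/2 - wL²/12 - wx²/2 = 9·20·15/2 - 9·20²/12 - 9·15²/2 = 75/2 kN·m
Load 3 — applied couple M₀=18 kN·m at a=10 m (b=L-a=10):
  M_3 = R_Ax - M_A - M₀  [x>a] with R_A=27/20, M_A=9/2 = (27/20)·15 - (9/2) - 18 = -9/4 kN·m
Superposition: M = Σ M_i = 5407/108 kN·m ≈ 50.064815 kN·m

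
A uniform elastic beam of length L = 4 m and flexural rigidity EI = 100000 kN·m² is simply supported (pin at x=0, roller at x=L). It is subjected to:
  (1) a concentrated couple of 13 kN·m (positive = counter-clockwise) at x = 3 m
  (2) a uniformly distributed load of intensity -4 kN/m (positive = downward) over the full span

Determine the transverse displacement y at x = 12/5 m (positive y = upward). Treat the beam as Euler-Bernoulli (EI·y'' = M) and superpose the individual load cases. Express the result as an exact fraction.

Load 1 — applied couple M₀=13 kN·m at a=3 m (b=L-a=1):
  y_1 = (M₀x³/(6L)+C₁x)/EI  [x≤a] with C₁=M₀(3b²-L²)/(6L)=-169/24 = (13·(12/5)³/(6·4)+(-169/24)·(12/5))/100000 = -2353/25000000 m
Load 2 — uniform load w=-4 kN/m over full span:
  y_2 = -wx(L³-2Lx²+x³)/(24EI) = -(-4)·(12/5)·(4³-2·4·(12/5)²+(12/5)³)/(24·100000) = 248/1953125 m
Superposition: y = Σ y_i = 4107/125000000 m ≈ 0.000033 m

y(12/5) = 4107/125000000 m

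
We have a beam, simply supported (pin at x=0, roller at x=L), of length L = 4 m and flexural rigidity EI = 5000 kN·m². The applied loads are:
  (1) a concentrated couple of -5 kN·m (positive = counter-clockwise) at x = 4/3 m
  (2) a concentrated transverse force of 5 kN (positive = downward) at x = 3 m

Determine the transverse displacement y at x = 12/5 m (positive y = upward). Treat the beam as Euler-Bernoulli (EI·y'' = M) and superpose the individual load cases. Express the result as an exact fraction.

Load 1 — applied couple M₀=-5 kN·m at a=4/3 m (b=L-a=8/3):
  y_1 = (M₀x³/(6L)-M₀(x-a)²/2+C₁x)/EI  [x>a] with C₁=M₀(3b²-L²)/(6L)=-10/9 = ((-5)·(12/5)³/(6·4)-(-5)·((12/5)-(4/3))²/2+(-10/9)·(12/5))/5000 = -76/140625 m
Load 2 — point force P=5 kN at a=3 m (b=L-a=1):
  y_2 = -Pbx(L²-b²-x²)/(6LEI)  [x≤a] = -5·1·(12/5)·(4²-1²-(12/5)²)/(6·4·5000) = -231/250000 m
Superposition: y = Σ y_i = -659/450000 m ≈ -0.001464 m

y(12/5) = -659/450000 m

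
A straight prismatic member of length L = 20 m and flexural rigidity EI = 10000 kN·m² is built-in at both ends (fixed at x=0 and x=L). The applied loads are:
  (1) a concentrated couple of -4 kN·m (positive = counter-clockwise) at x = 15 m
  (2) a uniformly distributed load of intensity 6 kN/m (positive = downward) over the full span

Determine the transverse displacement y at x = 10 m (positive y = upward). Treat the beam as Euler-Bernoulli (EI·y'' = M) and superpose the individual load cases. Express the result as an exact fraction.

Load 1 — applied couple M₀=-4 kN·m at a=15 m (b=L-a=5):
  y_1 = (R_Ax³/6 - M_Ax²/2)/EI  [x≤a] with R_A=-9/40, M_A=-5/4 = ((-9/40)·10³/6 - (-5/4)·10²/2)/10000 = 1/400 m
Load 2 — uniform load w=6 kN/m over full span:
  y_2 = -wx²(L-x)²/(24EI) = -6·10²·(20-10)²/(24·10000) = -1/4 m
Superposition: y = Σ y_i = -99/400 m ≈ -0.247500 m

y(10) = -99/400 m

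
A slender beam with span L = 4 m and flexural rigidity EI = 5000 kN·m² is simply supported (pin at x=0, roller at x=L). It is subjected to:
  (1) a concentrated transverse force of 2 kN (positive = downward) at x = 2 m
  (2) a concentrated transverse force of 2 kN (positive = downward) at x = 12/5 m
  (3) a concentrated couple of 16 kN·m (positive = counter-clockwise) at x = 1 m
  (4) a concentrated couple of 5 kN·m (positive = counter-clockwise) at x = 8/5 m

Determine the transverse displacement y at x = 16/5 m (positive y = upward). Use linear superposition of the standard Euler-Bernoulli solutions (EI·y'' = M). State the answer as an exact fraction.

y(16/5) = 226/234375 m

Load 1 — point force P=2 kN at a=2 m (b=L-a=2):
  y_1 = -Pa(L-x)(2Lx-a²-x²)/(6LEI)  [x>a] = -2·2·(4-(16/5))·(2·4·(16/5)-2²-(16/5)²)/(6·4·5000) = -71/234375 m
Load 2 — point force P=2 kN at a=12/5 m (b=L-a=8/5):
  y_2 = -Pa(L-x)(2Lx-a²-x²)/(6LEI)  [x>a] = -2·(12/5)·(4-(16/5))·(2·4·(16/5)-(12/5)²-(16/5)²)/(6·4·5000) = -24/78125 m
Load 3 — applied couple M₀=16 kN·m at a=1 m (b=L-a=3):
  y_3 = (M₀x³/(6L)-M₀(x-a)²/2+C₁x)/EI  [x>a] with C₁=M₀(3b²-L²)/(6L)=22/3 = (16·(16/5)³/(6·4)-16·((16/5)-1)²/2+(22/3)·(16/5))/5000 = 103/78125 m
Load 4 — applied couple M₀=5 kN·m at a=8/5 m (b=L-a=12/5):
  y_4 = (M₀x³/(6L)-M₀(x-a)²/2+C₁x)/EI  [x>a] with C₁=M₀(3b²-L²)/(6L)=4/15 = (5·(16/5)³/(6·4)-5·((16/5)-(8/5))²/2+(4/15)·(16/5))/5000 = 4/15625 m
Superposition: y = Σ y_i = 226/234375 m ≈ 0.000964 m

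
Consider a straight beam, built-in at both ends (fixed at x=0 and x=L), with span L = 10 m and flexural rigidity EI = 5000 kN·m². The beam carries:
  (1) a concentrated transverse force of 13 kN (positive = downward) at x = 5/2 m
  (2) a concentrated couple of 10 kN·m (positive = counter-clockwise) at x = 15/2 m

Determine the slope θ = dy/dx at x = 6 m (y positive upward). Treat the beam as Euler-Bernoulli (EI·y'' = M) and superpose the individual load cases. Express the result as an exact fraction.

Load 1 — point force P=13 kN at a=5/2 m (b=L-a=15/2):
  θ_1 = Pa²(L-x)(2bL-(3b+a)(L-x))/(2L³EI)  [x>a] = 13·(5/2)²·(10-6)·(2·(15/2)·10-(3·(15/2)+(5/2))·(10-6))/(2·10³·5000) = 13/8000 rad
Load 2 — applied couple M₀=10 kN·m at a=15/2 m (b=L-a=5/2):
  θ_2 = (R_Ax²/2 - M_Ax)/EI  [x≤a] with R_A=9/8, M_A=25/8 = ((9/8)·6²/2 - (25/8)·6)/5000 = 3/10000 rad
Superposition: θ = Σ θ_i = 77/40000 rad ≈ 0.001925 rad

θ(6) = 77/40000 rad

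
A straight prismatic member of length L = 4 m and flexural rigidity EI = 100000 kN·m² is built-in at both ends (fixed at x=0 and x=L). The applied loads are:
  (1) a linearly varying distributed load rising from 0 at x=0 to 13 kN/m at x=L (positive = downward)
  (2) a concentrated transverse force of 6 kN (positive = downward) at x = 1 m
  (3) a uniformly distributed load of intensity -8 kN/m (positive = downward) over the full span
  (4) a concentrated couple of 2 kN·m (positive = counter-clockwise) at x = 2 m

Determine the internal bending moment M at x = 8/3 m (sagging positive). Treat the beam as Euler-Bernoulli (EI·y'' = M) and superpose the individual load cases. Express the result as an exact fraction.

M(8/3) = -1087/3240 kN·m

Load 1 — triangular load w₀=13 kN/m (0→w₀ over full span):
  M_1 = 3w₀Lx/20 - w₀L²/30 - w₀x³/(6L) = 3·13·4·(8/3)/20 - 13·4²/30 - 13·(8/3)³/(6·4) = 1456/405 kN·m
Load 2 — point force P=6 kN at a=1 m (b=L-a=3):
  M_2 = Pa²(a+3b)(L-x)/L³ - Pa²b/L²  [x>a] = 6·1²·(1+3·3)·(4-(8/3))/4³ - 6·1²·3/4² = 1/8 kN·m
Load 3 — uniform load w=-8 kN/m over full span:
  M_3 = wLx/2 - wL²/12 - wx²/2 = (-8)·4·(8/3)/2 - (-8)·4²/12 - (-8)·(8/3)²/2 = -32/9 kN·m
Load 4 — applied couple M₀=2 kN·m at a=2 m (b=L-a=2):
  M_4 = R_Ax - M_A - M₀  [x>a] with R_A=3/4, M_A=1/2 = (3/4)·(8/3) - (1/2) - 2 = -1/2 kN·m
Superposition: M = Σ M_i = -1087/3240 kN·m ≈ -0.335494 kN·m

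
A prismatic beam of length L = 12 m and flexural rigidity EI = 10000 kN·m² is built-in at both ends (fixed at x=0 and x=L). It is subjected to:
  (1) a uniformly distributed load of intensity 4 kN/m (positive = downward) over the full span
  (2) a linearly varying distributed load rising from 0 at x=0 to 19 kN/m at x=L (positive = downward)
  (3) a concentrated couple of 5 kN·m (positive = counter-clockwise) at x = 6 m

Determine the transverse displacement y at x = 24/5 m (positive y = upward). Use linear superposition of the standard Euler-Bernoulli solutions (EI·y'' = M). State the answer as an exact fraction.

y(24/5) = -1280889/19531250 m

Load 1 — uniform load w=4 kN/m over full span:
  y_1 = -wx²(L-x)²/(24EI) = -4·(24/5)²·(12-(24/5))²/(24·10000) = -7776/390625 m
Load 2 — triangular load w₀=19 kN/m (0→w₀ over full span):
  y_2 = -w₀x²(L-x)²(x+2L)/(120LEI) = -19·(24/5)²·(12-(24/5))²·((24/5)+2·12)/(120·12·10000) = -443232/9765625 m
Load 3 — applied couple M₀=5 kN·m at a=6 m (b=L-a=6):
  y_3 = (R_Ax³/6 - M_Ax²/2)/EI  [x≤a] with R_A=5/8, M_A=5/4 = ((5/8)·(24/5)³/6 - (5/4)·(24/5)²/2)/10000 = -9/31250 m
Superposition: y = Σ y_i = -1280889/19531250 m ≈ -0.065582 m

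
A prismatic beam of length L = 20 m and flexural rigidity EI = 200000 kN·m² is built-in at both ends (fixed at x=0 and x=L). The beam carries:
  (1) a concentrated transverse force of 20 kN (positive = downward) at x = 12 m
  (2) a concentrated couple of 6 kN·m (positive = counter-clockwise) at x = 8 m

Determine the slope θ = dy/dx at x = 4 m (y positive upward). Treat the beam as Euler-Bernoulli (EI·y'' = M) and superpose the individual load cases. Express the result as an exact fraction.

θ(4) = -1511/3125000 rad

Load 1 — point force P=20 kN at a=12 m (b=L-a=8):
  θ_1 = -Pb²x(2aL-(3a+b)x)/(2L³EI)  [x≤a] = -20·8²·4·(2·12·20-(3·12+8)·4)/(2·20³·200000) = -38/78125 rad
Load 2 — applied couple M₀=6 kN·m at a=8 m (b=L-a=12):
  θ_2 = (R_Ax²/2 - M_Ax)/EI  [x≤a] with R_A=54/125, M_A=18/25 = ((54/125)·4²/2 - (18/25)·4)/200000 = 9/3125000 rad
Superposition: θ = Σ θ_i = -1511/3125000 rad ≈ -0.000484 rad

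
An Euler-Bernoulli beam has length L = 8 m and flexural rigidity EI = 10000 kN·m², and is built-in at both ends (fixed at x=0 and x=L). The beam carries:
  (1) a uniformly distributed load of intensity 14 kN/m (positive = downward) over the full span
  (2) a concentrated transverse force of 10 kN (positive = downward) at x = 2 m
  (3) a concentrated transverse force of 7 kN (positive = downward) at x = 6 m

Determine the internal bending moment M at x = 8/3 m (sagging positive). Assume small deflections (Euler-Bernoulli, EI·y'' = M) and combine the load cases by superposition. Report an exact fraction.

M(8/3) = 2143/72 kN·m

Load 1 — uniform load w=14 kN/m over full span:
  M_1 = wLx/2 - wL²/12 - wx²/2 = 14·8·(8/3)/2 - 14·8²/12 - 14·(8/3)²/2 = 224/9 kN·m
Load 2 — point force P=10 kN at a=2 m (b=L-a=6):
  M_2 = Pa²(a+3b)(L-x)/L³ - Pa²b/L²  [x>a] = 10·2²·(2+3·6)·(8-(8/3))/8³ - 10·2²·6/8² = 55/12 kN·m
Load 3 — point force P=7 kN at a=6 m (b=L-a=2):
  M_3 = Pb²(3a+b)x/L³ - Pab²/L²  [x≤a] = 7·2²·(3·6+2)·(8/3)/8³ - 7·6·2²/8² = 7/24 kN·m
Superposition: M = Σ M_i = 2143/72 kN·m ≈ 29.763889 kN·m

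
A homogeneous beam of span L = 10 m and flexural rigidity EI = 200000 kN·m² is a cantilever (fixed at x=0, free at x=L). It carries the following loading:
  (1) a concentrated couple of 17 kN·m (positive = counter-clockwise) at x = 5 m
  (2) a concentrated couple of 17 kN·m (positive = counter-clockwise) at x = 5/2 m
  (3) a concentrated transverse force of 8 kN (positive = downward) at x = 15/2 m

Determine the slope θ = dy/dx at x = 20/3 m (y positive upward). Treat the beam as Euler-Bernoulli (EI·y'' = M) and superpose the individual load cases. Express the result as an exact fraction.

Load 1 — applied couple M₀=17 kN·m at a=5 m (b=L-a=5):
  θ_1 = M₀a/EI  [x>a] = 17·5/200000 = 17/40000 rad
Load 2 — applied couple M₀=17 kN·m at a=5/2 m (b=L-a=15/2):
  θ_2 = M₀a/EI  [x>a] = 17·(5/2)/200000 = 17/80000 rad
Load 3 — point force P=8 kN at a=15/2 m (b=L-a=5/2):
  θ_3 = -Px(2a-x)/(2EI)  [x≤a] = -8·(20/3)·(2·(15/2)-(20/3))/(2·200000) = -1/900 rad
Superposition: θ = Σ θ_i = -341/720000 rad ≈ -0.000474 rad

θ(20/3) = -341/720000 rad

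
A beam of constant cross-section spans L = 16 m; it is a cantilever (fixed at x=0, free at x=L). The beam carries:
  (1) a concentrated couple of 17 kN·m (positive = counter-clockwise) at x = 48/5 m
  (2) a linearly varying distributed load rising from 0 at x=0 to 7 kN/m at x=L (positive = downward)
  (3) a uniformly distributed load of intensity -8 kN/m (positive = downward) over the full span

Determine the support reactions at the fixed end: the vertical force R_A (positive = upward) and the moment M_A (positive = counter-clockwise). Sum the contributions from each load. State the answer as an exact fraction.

R_A = -72 kN, M_A = -1331/3 kN·m

Load 1 — applied couple M₀=17 kN·m at a=48/5 m (b=L-a=32/5):
  R_A = 0 kN
  M_A = -M₀ = -17 kN·m
Load 2 — triangular load w₀=7 kN/m (0→w₀ over full span):
  R_A = w₀L/2 = 7·16/2 = 56 kN
  M_A = w₀L²/3 = 7·16²/3 = 1792/3 kN·m
Load 3 — uniform load w=-8 kN/m over full span:
  R_A = wL = (-8)·16 = -128 kN
  M_A = wL²/2 = (-8)·16²/2 = -1024 kN·m
Superposition: R_A = -72 kN, M_A = -1331/3 kN·m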